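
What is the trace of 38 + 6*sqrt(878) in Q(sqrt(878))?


Tr(a + b*sqrt(d)) = (a + b*sqrt(d)) + (a - b*sqrt(d)) = 2a
= 2 * (38)
= 76

76


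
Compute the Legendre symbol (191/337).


p = 337 is prime, so compute (191/337) with the reciprocity algorithm (Jacobi-symbol steps: pull out 2s via (2/n), flip via reciprocity, reduce):
  reciprocity: (191/337) -> +(337/191)
  reduce: (146/191)
  pull out 2: (2/191) = +1  (since 191 mod 8 = 7)
  reciprocity: (73/191) -> +(191/73)
  reduce: (45/73)
  reciprocity: (45/73) -> +(73/45)
  reduce: (28/45)
  pull out 2: (2/45) = -1  (since 45 mod 8 = 5)
  pull out 2: (2/45) = -1  (since 45 mod 8 = 5)
  reciprocity: (7/45) -> +(45/7)
  reduce: (3/7)
  reciprocity: (3/7) -> -(7/3)
  reduce: (1/3)
  (1/3) = 1
Product of signs = -1
(191/337) = -1

-1


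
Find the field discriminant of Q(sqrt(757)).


For K = Q(sqrt(d)) with d squarefree: disc(K) = d if d = 1 mod 4, and disc(K) = 4d if d = 2 or 3 mod 4.
Here d = 757, and d mod 4 = 1.
d = 1 mod 4 (O_K = Z[(1+sqrt(d))/2]), so disc(K) = d = 757

757


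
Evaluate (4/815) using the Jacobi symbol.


Compute (4/815) via quadratic reciprocity:
  pull out 2: (2/815) = +1  (since 815 mod 8 = 7)
  pull out 2: (2/815) = +1  (since 815 mod 8 = 7)
  (1/815) = 1
Product of signs = 1

1


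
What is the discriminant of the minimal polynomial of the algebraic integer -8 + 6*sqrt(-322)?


The element -8 + 6*sqrt(-322) has minimal polynomial:
x^2 + 16*x + 11656
Discriminant = (16)^2 - 4*(11656)
= 256 - 46624
= -46368

-46368


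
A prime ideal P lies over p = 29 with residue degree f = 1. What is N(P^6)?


N(P^a) = p^(a*f)
= 29^(6*1)
= 29^6
= 594823321

594823321


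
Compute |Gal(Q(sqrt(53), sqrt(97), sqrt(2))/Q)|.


The 3 square roots of distinct primes are multiplicatively independent over Q,
so [K:Q] = 2^3 and Gal(K/Q) is isomorphic to (Z/2Z)^3.
|Gal| = 2^3 = 8

8


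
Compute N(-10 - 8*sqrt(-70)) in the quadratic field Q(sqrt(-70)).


N(a + b*sqrt(d)) = a^2 - d*b^2
= (-10)^2 - (-70)*(-8)^2
= 100 + 4480
= 4580

4580


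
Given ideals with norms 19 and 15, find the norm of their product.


N(IJ) = N(I) * N(J)
= 19 * 15
= 285

285


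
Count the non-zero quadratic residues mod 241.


For prime p, the number of non-zero quadratic residues is (p-1)/2.
= (241-1)/2
= 120

120


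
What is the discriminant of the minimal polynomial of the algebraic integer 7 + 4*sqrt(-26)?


The element 7 + 4*sqrt(-26) has minimal polynomial:
x^2 - 14*x + 465
Discriminant = (-14)^2 - 4*(465)
= 196 - 1860
= -1664

-1664


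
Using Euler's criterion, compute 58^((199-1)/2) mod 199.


p = 199 is prime and the exponent is (p-1)/2 = 99, so by Euler's criterion 58^99 = (58/199) = +1 or -1 mod 199.
Compute by square-and-multiply:
  99 = 64 + 32 + 2 + 1 (binary 1100011)
  Repeated squaring mod 199: 58^1 = 58, 58^2 = 180, 58^4 = 162, 58^8 = 175, 58^16 = 178, 58^32 = 43, 58^64 = 58
  58^99 = 58^64 * 58^32 * 58^2 * 58^1 = 58 * 43 * 180 * 58 mod 199
    58 * 43 = 2494 = 106 mod 199
    106 * 180 = 19080 = 175 mod 199
    175 * 58 = 10150 = 1 mod 199
  58^99 = 1 mod 199
Result 1: 58 is a quadratic residue mod 199.
58^99 mod 199 = 1

1


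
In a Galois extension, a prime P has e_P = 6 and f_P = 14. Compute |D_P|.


|D_P| = e * f
= 6 * 14
= 84

84


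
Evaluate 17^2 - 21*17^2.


x^2 - d*y^2
= 17^2 - 21*17^2
= 289 - 6069
= -5780

-5780


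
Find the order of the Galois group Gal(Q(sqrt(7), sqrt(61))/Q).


The 2 square roots of distinct primes are multiplicatively independent over Q,
so [K:Q] = 2^2 and Gal(K/Q) is isomorphic to (Z/2Z)^2.
|Gal| = 2^2 = 4

4


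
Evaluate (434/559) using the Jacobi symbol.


Compute (434/559) via quadratic reciprocity:
  pull out 2: (2/559) = +1  (since 559 mod 8 = 7)
  reciprocity: (217/559) -> +(559/217)
  reduce: (125/217)
  reciprocity: (125/217) -> +(217/125)
  reduce: (92/125)
  pull out 2: (2/125) = -1  (since 125 mod 8 = 5)
  pull out 2: (2/125) = -1  (since 125 mod 8 = 5)
  reciprocity: (23/125) -> +(125/23)
  reduce: (10/23)
  pull out 2: (2/23) = +1  (since 23 mod 8 = 7)
  reciprocity: (5/23) -> +(23/5)
  reduce: (3/5)
  reciprocity: (3/5) -> +(5/3)
  reduce: (2/3)
  pull out 2: (2/3) = -1  (since 3 mod 8 = 3)
  (1/3) = 1
Product of signs = -1

-1


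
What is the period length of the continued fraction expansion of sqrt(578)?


Run the CF algorithm for sqrt(578).
a_0 = floor(sqrt(578)) = 24; set m_0=0, q_0=1.
Recurrence: m' = q*a - m,  q' = (d - m'^2)/q,  a' = floor((a_0 + m')/q').
  step 1: m=24, q=2, a=24
  step 2: m=24, q=1, a=48
a_2 = 2*a_0 = 48, so the period closes here.
sqrt(578) = [24; 24, 48]
Period length = 2

2


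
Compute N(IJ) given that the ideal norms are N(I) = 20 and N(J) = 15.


N(IJ) = N(I) * N(J)
= 20 * 15
= 300

300


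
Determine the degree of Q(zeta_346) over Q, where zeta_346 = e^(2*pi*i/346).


The degree equals Euler's totient phi(346).
346 = 2 * 173
phi(346) = 172

172


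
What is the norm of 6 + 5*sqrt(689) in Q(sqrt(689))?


N(a + b*sqrt(d)) = a^2 - d*b^2
= (6)^2 - (689)*(5)^2
= 36 - 17225
= -17189

-17189


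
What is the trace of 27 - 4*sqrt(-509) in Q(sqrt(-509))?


Tr(a + b*sqrt(d)) = (a + b*sqrt(d)) + (a - b*sqrt(d)) = 2a
= 2 * (27)
= 54

54


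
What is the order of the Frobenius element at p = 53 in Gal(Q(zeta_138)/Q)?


The Frobenius at p in Gal(Q(zeta_n)/Q) = (Z/nZ)* is the class of p, so its order is ord_138(53), the smallest k >= 1 with 53^k = 1 mod 138.
n = 138 = 2 * 3 * 23, phi(138) = 44; the order divides phi(n).
Divisors of 44: 1, 2, 4, 11, 22, 44
Repeated squaring mod 138: 53^1 = 53, 53^2 = 49, 53^4 = 55, 53^8 = 127, 53^16 = 121, 53^32 = 13
Test divisors in increasing order:
  k=1: 53^1 = 53 mod 138
  k=2: 53^2 = 49 mod 138
  k=4: 53^4 = 55 mod 138
  k=11: 53^11 = 127 * 49 * 53 = 137 mod 138
  k=22: 53^22 = 121 * 55 * 49 = 1 mod 138  <- first divisor giving 1
Order = 22

22


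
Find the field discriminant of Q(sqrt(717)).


For K = Q(sqrt(d)) with d squarefree: disc(K) = d if d = 1 mod 4, and disc(K) = 4d if d = 2 or 3 mod 4.
Here d = 717, and d mod 4 = 1.
d = 1 mod 4 (O_K = Z[(1+sqrt(d))/2]), so disc(K) = d = 717

717


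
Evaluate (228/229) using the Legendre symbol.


p = 229 is prime, so compute (228/229) with the reciprocity algorithm (Jacobi-symbol steps: pull out 2s via (2/n), flip via reciprocity, reduce):
  pull out 2: (2/229) = -1  (since 229 mod 8 = 5)
  pull out 2: (2/229) = -1  (since 229 mod 8 = 5)
  reciprocity: (57/229) -> +(229/57)
  reduce: (1/57)
  (1/57) = 1
Product of signs = 1
(228/229) = 1

1


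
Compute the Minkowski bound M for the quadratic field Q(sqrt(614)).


d = 614, d mod 4 = 2, so disc(K) = 4d = 2456; |disc(K)| = 2456
Real quadratic field, so n = 2, s = r2 = 0, r1 = 2
M = (n!/n^n) * (4/pi)^s * sqrt(|disc(K)|) = (2!/2^2) * (4/pi)^0 * sqrt(2456)
= 0.5 * 1.000000 * 49.558047
= 24.7790

24.7790


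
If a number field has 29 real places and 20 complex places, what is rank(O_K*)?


By Dirichlet's unit theorem:
rank = r1 + r2 - 1
= 29 + 20 - 1
= 48

48


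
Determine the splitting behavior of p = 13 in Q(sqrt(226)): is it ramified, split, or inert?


K = Q(sqrt(226)). Since d mod 4 = 2, disc(K) = 904.
Check p | disc: 904 mod 13 = 7.
p does not divide disc. Compute Legendre symbol (d/p):
5^((13-1)/2) mod 13 = -1
(d/p) = -1, so p is inert: (p) stays prime with e=1, f=2, g=1.
Therefore p is inert.

inert


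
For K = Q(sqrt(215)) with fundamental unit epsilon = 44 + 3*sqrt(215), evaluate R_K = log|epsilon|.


epsilon = 44 + 3*sqrt(215)
= 87.9886
R = ln(87.9886)
= 4.4772

4.4772


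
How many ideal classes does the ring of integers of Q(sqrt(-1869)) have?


K = Q(sqrt(-1869)). d mod 4 = 3, so D = disc(K) = 4d = -7476
h(K) equals the number of primitive reduced positive-definite forms (a, b, c) = a*x^2 + b*x*y + c*y^2 with b^2 - 4ac = D,
where reduced means |b| <= a <= c, with b >= 0 whenever |b| = a or a = c, and primitive means gcd(a, b, c) = 1.
Reduced forces 3a^2 <= |D| = 7476, so 1 <= a <= 49; b must have the parity of D, and c = (b^2 - D)/(4a) must be an integer >= a.
Enumerate a = 1..49, b in [-a, a]:
  a=1: (1, 0, 1869)  [1]
  a=2: (2, 2, 935)  [1]
  a=3: (3, 0, 623)  [1]
  a=4: none
  a=5: (5, -2, 374), (5, 2, 374)  [2]
  a=6: (6, 6, 313)  [1]
  a=7: (7, 0, 267)  [1]
  a=8..9: none
  a=10: (10, -2, 187), (10, 2, 187)  [2]
  a=11: (11, -2, 170), (11, 2, 170)  [2]
  a=12: none
  a=13: (13, -8, 145), (13, 8, 145)  [2]
  a=14: (14, 14, 137)  [1]
  a=15: (15, -12, 127), (15, 12, 127)  [2]
  a=16: none
  a=17: (17, -2, 110), (17, 2, 110)  [2]
  a=18..20: none
  a=21: (21, 0, 89)  [1]
  a=22: (22, -2, 85), (22, 2, 85)  [2]
  a=23..24: none
  a=25: (25, -18, 78), (25, 18, 78)  [2]
  a=26: (26, -18, 75), (26, 18, 75)  [2]
  a=27..28: none
  a=29: (29, -8, 65), (29, 8, 65)  [2]
  a=30: (30, -18, 65), (30, 18, 65)  [2]
  a=31..32: none
  a=33: (33, -24, 61), (33, 24, 61)  [2]
  a=34: (34, -2, 55), (34, 2, 55)  [2]
  a=35: (35, -28, 59), (35, 28, 59)  [2]
  a=36..38: none
  a=39: (39, -18, 50), (39, 18, 50)  [2]
  a=40..41: none
  a=42: (42, 42, 55)  [1]
  a=43: (43, -36, 51), (43, 36, 51)  [2]
  a=44..49: none
Total reduced forms: 1 + 1 + 1 + 2 + 1 + 1 + 2 + 2 + 2 + 1 + 2 + 2 + 1 + 2 + 2 + 2 + 2 + 2 + 2 + 2 + 2 + 2 + 1 + 2 = 40
h = 40

40


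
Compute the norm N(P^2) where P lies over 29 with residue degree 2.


N(P^a) = p^(a*f)
= 29^(2*2)
= 29^4
= 707281

707281


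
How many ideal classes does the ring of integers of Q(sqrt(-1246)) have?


K = Q(sqrt(-1246)). d mod 4 = 2, so D = disc(K) = 4d = -4984
h(K) equals the number of primitive reduced positive-definite forms (a, b, c) = a*x^2 + b*x*y + c*y^2 with b^2 - 4ac = D,
where reduced means |b| <= a <= c, with b >= 0 whenever |b| = a or a = c, and primitive means gcd(a, b, c) = 1.
Reduced forces 3a^2 <= |D| = 4984, so 1 <= a <= 40; b must have the parity of D, and c = (b^2 - D)/(4a) must be an integer >= a.
Enumerate a = 1..40, b in [-a, a]:
  a=1: (1, 0, 1246)  [1]
  a=2: (2, 0, 623)  [1]
  a=3..4: none
  a=5: (5, -4, 250), (5, 4, 250)  [2]
  a=6: none
  a=7: (7, 0, 178)  [1]
  a=8..9: none
  a=10: (10, -4, 125), (10, 4, 125)  [2]
  a=11..13: none
  a=14: (14, 0, 89)  [1]
  a=15..24: none
  a=25: (25, -4, 50), (25, 4, 50)  [2]
  a=26..28: none
  a=29: (29, -2, 43), (29, 2, 43)  [2]
  a=30: none
  a=31: (31, -10, 41), (31, 10, 41)  [2]
  a=32..34: none
  a=35: (35, -14, 37), (35, 14, 37)  [2]
  a=36..40: none
Total reduced forms: 1 + 1 + 2 + 1 + 2 + 1 + 2 + 2 + 2 + 2 = 16
h = 16

16


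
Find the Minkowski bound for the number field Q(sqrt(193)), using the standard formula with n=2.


d = 193, d mod 4 = 1, so disc(K) = d = 193; |disc(K)| = 193
Real quadratic field, so n = 2, s = r2 = 0, r1 = 2
M = (n!/n^n) * (4/pi)^s * sqrt(|disc(K)|) = (2!/2^2) * (4/pi)^0 * sqrt(193)
= 0.5 * 1.000000 * 13.892444
= 6.9462

6.9462


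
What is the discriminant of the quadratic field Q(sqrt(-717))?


For K = Q(sqrt(d)) with d squarefree: disc(K) = d if d = 1 mod 4, and disc(K) = 4d if d = 2 or 3 mod 4.
Here d = -717, and d mod 4 = 3.
d = 3 mod 4, not 1 (O_K = Z[sqrt(d)]), so disc(K) = 4d = 4 * (-717) = -2868

-2868


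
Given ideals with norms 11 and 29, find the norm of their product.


N(IJ) = N(I) * N(J)
= 11 * 29
= 319

319


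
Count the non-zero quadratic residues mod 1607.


For prime p, the number of non-zero quadratic residues is (p-1)/2.
= (1607-1)/2
= 803

803


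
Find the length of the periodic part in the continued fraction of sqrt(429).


Run the CF algorithm for sqrt(429).
a_0 = floor(sqrt(429)) = 20; set m_0=0, q_0=1.
Recurrence: m' = q*a - m,  q' = (d - m'^2)/q,  a' = floor((a_0 + m')/q').
  step 1: m=20, q=29, a=1
  step 2: m=9, q=12, a=2
  step 3: m=15, q=17, a=2
  step 4: m=19, q=4, a=9
  step 5: m=17, q=35, a=1
  step 6: m=18, q=3, a=12
  step 7: m=18, q=35, a=1
  step 8: m=17, q=4, a=9
  step 9: m=19, q=17, a=2
  step 10: m=15, q=12, a=2
  step 11: m=9, q=29, a=1
  step 12: m=20, q=1, a=40
a_12 = 2*a_0 = 40, so the period closes here.
sqrt(429) = [20; 1, 2, 2, 9, 1, 12, 1, 9, 2, 2, 1, 40]
Period length = 12

12


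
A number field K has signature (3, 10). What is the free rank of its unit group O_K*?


By Dirichlet's unit theorem:
rank = r1 + r2 - 1
= 3 + 10 - 1
= 12

12


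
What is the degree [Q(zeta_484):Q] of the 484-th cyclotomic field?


The degree equals Euler's totient phi(484).
484 = 2^2 * 11^2
phi(484) = 220

220


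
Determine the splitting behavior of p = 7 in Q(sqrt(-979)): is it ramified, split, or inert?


K = Q(sqrt(-979)). Since d mod 4 = 1, disc(K) = -979.
Check p | disc: -979 mod 7 = 1.
p does not divide disc. Compute Legendre symbol (d/p):
1^((7-1)/2) mod 7 = 1
(d/p) = 1, so p splits: (p) = P*P' with e=1, f=1, g=2.
Therefore p is split.

split


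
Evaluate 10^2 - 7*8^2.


x^2 - d*y^2
= 10^2 - 7*8^2
= 100 - 448
= -348

-348


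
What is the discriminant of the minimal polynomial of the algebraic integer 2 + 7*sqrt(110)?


The element 2 + 7*sqrt(110) has minimal polynomial:
x^2 - 4*x - 5386
Discriminant = (-4)^2 - 4*(-5386)
= 16 + 21544
= 21560

21560


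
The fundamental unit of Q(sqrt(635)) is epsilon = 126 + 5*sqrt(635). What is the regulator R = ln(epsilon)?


epsilon = 126 + 5*sqrt(635)
= 251.9960
R = ln(251.9960)
= 5.5294

5.5294


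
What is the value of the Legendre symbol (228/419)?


p = 419 is prime, so compute (228/419) with the reciprocity algorithm (Jacobi-symbol steps: pull out 2s via (2/n), flip via reciprocity, reduce):
  pull out 2: (2/419) = -1  (since 419 mod 8 = 3)
  pull out 2: (2/419) = -1  (since 419 mod 8 = 3)
  reciprocity: (57/419) -> +(419/57)
  reduce: (20/57)
  pull out 2: (2/57) = +1  (since 57 mod 8 = 1)
  pull out 2: (2/57) = +1  (since 57 mod 8 = 1)
  reciprocity: (5/57) -> +(57/5)
  reduce: (2/5)
  pull out 2: (2/5) = -1  (since 5 mod 8 = 5)
  (1/5) = 1
Product of signs = -1
(228/419) = -1

-1


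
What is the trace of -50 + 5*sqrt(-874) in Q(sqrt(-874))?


Tr(a + b*sqrt(d)) = (a + b*sqrt(d)) + (a - b*sqrt(d)) = 2a
= 2 * (-50)
= -100

-100


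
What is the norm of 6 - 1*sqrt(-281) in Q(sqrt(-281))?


N(a + b*sqrt(d)) = a^2 - d*b^2
= (6)^2 - (-281)*(-1)^2
= 36 + 281
= 317

317


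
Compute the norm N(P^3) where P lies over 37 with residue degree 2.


N(P^a) = p^(a*f)
= 37^(3*2)
= 37^6
= 2565726409

2565726409


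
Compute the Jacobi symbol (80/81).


Compute (80/81) via quadratic reciprocity:
  pull out 2: (2/81) = +1  (since 81 mod 8 = 1)
  pull out 2: (2/81) = +1  (since 81 mod 8 = 1)
  pull out 2: (2/81) = +1  (since 81 mod 8 = 1)
  pull out 2: (2/81) = +1  (since 81 mod 8 = 1)
  reciprocity: (5/81) -> +(81/5)
  reduce: (1/5)
  (1/5) = 1
Product of signs = 1

1


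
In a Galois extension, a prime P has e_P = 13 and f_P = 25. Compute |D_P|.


|D_P| = e * f
= 13 * 25
= 325

325


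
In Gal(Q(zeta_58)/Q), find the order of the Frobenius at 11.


The Frobenius at p in Gal(Q(zeta_n)/Q) = (Z/nZ)* is the class of p, so its order is ord_58(11), the smallest k >= 1 with 11^k = 1 mod 58.
n = 58 = 2 * 29, phi(58) = 28; the order divides phi(n).
Divisors of 28: 1, 2, 4, 7, 14, 28
Repeated squaring mod 58: 11^1 = 11, 11^2 = 5, 11^4 = 25, 11^8 = 45, 11^16 = 53
Test divisors in increasing order:
  k=1: 11^1 = 11 mod 58
  k=2: 11^2 = 5 mod 58
  k=4: 11^4 = 25 mod 58
  k=7: 11^7 = 25 * 5 * 11 = 41 mod 58
  k=14: 11^14 = 45 * 25 * 5 = 57 mod 58
  k=28: 11^28 = 53 * 45 * 25 = 1 mod 58  <- first divisor giving 1
Order = 28

28


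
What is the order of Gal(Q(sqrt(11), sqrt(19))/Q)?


The 2 square roots of distinct primes are multiplicatively independent over Q,
so [K:Q] = 2^2 and Gal(K/Q) is isomorphic to (Z/2Z)^2.
|Gal| = 2^2 = 4

4


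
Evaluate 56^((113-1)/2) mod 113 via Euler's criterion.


p = 113 is prime and the exponent is (p-1)/2 = 56, so by Euler's criterion 56^56 = (56/113) = +1 or -1 mod 113.
Compute by square-and-multiply:
  56 = 32 + 16 + 8 (binary 111000)
  Repeated squaring mod 113: 56^1 = 56, 56^2 = 85, 56^4 = 106, 56^8 = 49, 56^16 = 28, 56^32 = 106
  56^56 = 56^32 * 56^16 * 56^8 = 106 * 28 * 49 mod 113
    106 * 28 = 2968 = 30 mod 113
    30 * 49 = 1470 = 1 mod 113
  56^56 = 1 mod 113
Result 1: 56 is a quadratic residue mod 113.
56^56 mod 113 = 1

1


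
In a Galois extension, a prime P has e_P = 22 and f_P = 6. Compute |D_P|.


|D_P| = e * f
= 22 * 6
= 132

132


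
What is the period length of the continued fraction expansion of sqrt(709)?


Run the CF algorithm for sqrt(709).
a_0 = floor(sqrt(709)) = 26; set m_0=0, q_0=1.
Recurrence: m' = q*a - m,  q' = (d - m'^2)/q,  a' = floor((a_0 + m')/q').
  step 1: m=26, q=33, a=1
  step 2: m=7, q=20, a=1
  step 3: m=13, q=27, a=1
  step 4: m=14, q=19, a=2
  step 5: m=24, q=7, a=7
  step 6: m=25, q=12, a=4
  step 7: m=23, q=15, a=3
  step 8: m=22, q=15, a=3
  step 9: m=23, q=12, a=4
  step 10: m=25, q=7, a=7
  step 11: m=24, q=19, a=2
  step 12: m=14, q=27, a=1
  step 13: m=13, q=20, a=1
  step 14: m=7, q=33, a=1
  step 15: m=26, q=1, a=52
a_15 = 2*a_0 = 52, so the period closes here.
sqrt(709) = [26; 1, 1, 1, 2, 7, 4, 3, 3, 4, 7, 2, 1, 1, 1, 52]
Period length = 15

15


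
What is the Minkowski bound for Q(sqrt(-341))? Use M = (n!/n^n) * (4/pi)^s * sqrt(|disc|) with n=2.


d = -341, d mod 4 = 3, so disc(K) = 4d = -1364; |disc(K)| = 1364
Imaginary quadratic field, so n = 2, s = r2 = 1, r1 = 0
M = (n!/n^n) * (4/pi)^s * sqrt(|disc(K)|) = (2!/2^2) * (4/pi)^1 * sqrt(1364)
= 0.5 * 1.273240 * 36.932371
= 23.5119

23.5119


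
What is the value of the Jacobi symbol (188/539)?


Compute (188/539) via quadratic reciprocity:
  pull out 2: (2/539) = -1  (since 539 mod 8 = 3)
  pull out 2: (2/539) = -1  (since 539 mod 8 = 3)
  reciprocity: (47/539) -> -(539/47)
  reduce: (22/47)
  pull out 2: (2/47) = +1  (since 47 mod 8 = 7)
  reciprocity: (11/47) -> -(47/11)
  reduce: (3/11)
  reciprocity: (3/11) -> -(11/3)
  reduce: (2/3)
  pull out 2: (2/3) = -1  (since 3 mod 8 = 3)
  (1/3) = 1
Product of signs = 1

1


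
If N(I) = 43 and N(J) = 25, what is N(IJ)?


N(IJ) = N(I) * N(J)
= 43 * 25
= 1075

1075


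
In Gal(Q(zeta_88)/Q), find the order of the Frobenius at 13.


The Frobenius at p in Gal(Q(zeta_n)/Q) = (Z/nZ)* is the class of p, so its order is ord_88(13), the smallest k >= 1 with 13^k = 1 mod 88.
n = 88 = 2^3 * 11, phi(88) = 40; the order divides phi(n).
Divisors of 40: 1, 2, 4, 5, 8, 10, 20, 40
Repeated squaring mod 88: 13^1 = 13, 13^2 = 81, 13^4 = 49, 13^8 = 25, 13^16 = 9, 13^32 = 81
Test divisors in increasing order:
  k=1: 13^1 = 13 mod 88
  k=2: 13^2 = 81 mod 88
  k=4: 13^4 = 49 mod 88
  k=5: 13^5 = 49 * 13 = 21 mod 88
  k=8: 13^8 = 25 mod 88
  k=10: 13^10 = 25 * 81 = 1 mod 88  <- first divisor giving 1
Order = 10

10


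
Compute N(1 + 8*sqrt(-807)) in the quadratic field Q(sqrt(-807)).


N(a + b*sqrt(d)) = a^2 - d*b^2
= (1)^2 - (-807)*(8)^2
= 1 + 51648
= 51649

51649


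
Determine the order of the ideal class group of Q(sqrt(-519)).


K = Q(sqrt(-519)). d mod 4 = 1, so D = disc(K) = d = -519
h(K) equals the number of primitive reduced positive-definite forms (a, b, c) = a*x^2 + b*x*y + c*y^2 with b^2 - 4ac = D,
where reduced means |b| <= a <= c, with b >= 0 whenever |b| = a or a = c, and primitive means gcd(a, b, c) = 1.
Reduced forces 3a^2 <= |D| = 519, so 1 <= a <= 13; b must have the parity of D, and c = (b^2 - D)/(4a) must be an integer >= a.
Enumerate a = 1..13, b in [-a, a]:
  a=1: (1, 1, 130)  [1]
  a=2: (2, -1, 65), (2, 1, 65)  [2]
  a=3: (3, 3, 44)  [1]
  a=4: (4, -3, 33), (4, 3, 33)  [2]
  a=5: (5, -1, 26), (5, 1, 26)  [2]
  a=6: (6, -3, 22), (6, 3, 22)  [2]
  a=7: none
  a=8: (8, -5, 17), (8, 5, 17)  [2]
  a=9: none
  a=10: (10, -9, 15), (10, -1, 13), (10, 1, 13), (10, 9, 15)  [4]
  a=11: (11, -3, 12), (11, 3, 12)  [2]
  a=12..13: none
Total reduced forms: 1 + 2 + 1 + 2 + 2 + 2 + 2 + 4 + 2 = 18
h = 18

18


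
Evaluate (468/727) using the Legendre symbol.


p = 727 is prime, so compute (468/727) with the reciprocity algorithm (Jacobi-symbol steps: pull out 2s via (2/n), flip via reciprocity, reduce):
  pull out 2: (2/727) = +1  (since 727 mod 8 = 7)
  pull out 2: (2/727) = +1  (since 727 mod 8 = 7)
  reciprocity: (117/727) -> +(727/117)
  reduce: (25/117)
  reciprocity: (25/117) -> +(117/25)
  reduce: (17/25)
  reciprocity: (17/25) -> +(25/17)
  reduce: (8/17)
  pull out 2: (2/17) = +1  (since 17 mod 8 = 1)
  pull out 2: (2/17) = +1  (since 17 mod 8 = 1)
  pull out 2: (2/17) = +1  (since 17 mod 8 = 1)
  (1/17) = 1
Product of signs = 1
(468/727) = 1

1


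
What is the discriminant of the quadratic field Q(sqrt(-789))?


For K = Q(sqrt(d)) with d squarefree: disc(K) = d if d = 1 mod 4, and disc(K) = 4d if d = 2 or 3 mod 4.
Here d = -789, and d mod 4 = 3.
d = 3 mod 4, not 1 (O_K = Z[sqrt(d)]), so disc(K) = 4d = 4 * (-789) = -3156

-3156


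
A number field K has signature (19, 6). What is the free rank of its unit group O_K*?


By Dirichlet's unit theorem:
rank = r1 + r2 - 1
= 19 + 6 - 1
= 24

24


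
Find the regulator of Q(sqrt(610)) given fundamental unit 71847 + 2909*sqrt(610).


epsilon = 71847 + 2909*sqrt(610)
= 143694.0000
R = ln(143694.0000)
= 11.8754

11.8754


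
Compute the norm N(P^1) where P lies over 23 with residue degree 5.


N(P^a) = p^(a*f)
= 23^(1*5)
= 23^5
= 6436343

6436343


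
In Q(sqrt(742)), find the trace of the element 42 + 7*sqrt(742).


Tr(a + b*sqrt(d)) = (a + b*sqrt(d)) + (a - b*sqrt(d)) = 2a
= 2 * (42)
= 84

84


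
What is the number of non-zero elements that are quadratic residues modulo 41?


For prime p, the number of non-zero quadratic residues is (p-1)/2.
= (41-1)/2
= 20

20


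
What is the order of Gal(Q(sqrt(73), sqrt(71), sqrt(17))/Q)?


The 3 square roots of distinct primes are multiplicatively independent over Q,
so [K:Q] = 2^3 and Gal(K/Q) is isomorphic to (Z/2Z)^3.
|Gal| = 2^3 = 8

8


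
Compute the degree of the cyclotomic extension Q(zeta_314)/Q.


The degree equals Euler's totient phi(314).
314 = 2 * 157
phi(314) = 156

156


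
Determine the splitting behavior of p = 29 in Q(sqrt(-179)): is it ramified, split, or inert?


K = Q(sqrt(-179)). Since d mod 4 = 1, disc(K) = -179.
Check p | disc: -179 mod 29 = 24.
p does not divide disc. Compute Legendre symbol (d/p):
24^((29-1)/2) mod 29 = 1
(d/p) = 1, so p splits: (p) = P*P' with e=1, f=1, g=2.
Therefore p is split.

split


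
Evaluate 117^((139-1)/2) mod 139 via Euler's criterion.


p = 139 is prime and the exponent is (p-1)/2 = 69, so by Euler's criterion 117^69 = (117/139) = +1 or -1 mod 139.
Compute by square-and-multiply:
  69 = 64 + 4 + 1 (binary 1000101)
  Repeated squaring mod 139: 117^1 = 117, 117^2 = 67, 117^4 = 41, 117^8 = 13, 117^16 = 30, 117^32 = 66, 117^64 = 47
  117^69 = 117^64 * 117^4 * 117^1 = 47 * 41 * 117 mod 139
    47 * 41 = 1927 = 120 mod 139
    120 * 117 = 14040 = 1 mod 139
  117^69 = 1 mod 139
Result 1: 117 is a quadratic residue mod 139.
117^69 mod 139 = 1

1


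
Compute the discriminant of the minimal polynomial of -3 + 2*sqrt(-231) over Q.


The element -3 + 2*sqrt(-231) has minimal polynomial:
x^2 + 6*x + 933
Discriminant = (6)^2 - 4*(933)
= 36 - 3732
= -3696

-3696


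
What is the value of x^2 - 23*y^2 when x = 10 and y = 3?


x^2 - d*y^2
= 10^2 - 23*3^2
= 100 - 207
= -107

-107


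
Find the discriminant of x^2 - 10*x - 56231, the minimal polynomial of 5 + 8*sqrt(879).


The element 5 + 8*sqrt(879) has minimal polynomial:
x^2 - 10*x - 56231
Discriminant = (-10)^2 - 4*(-56231)
= 100 + 224924
= 225024

225024


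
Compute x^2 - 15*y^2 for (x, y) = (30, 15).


x^2 - d*y^2
= 30^2 - 15*15^2
= 900 - 3375
= -2475

-2475


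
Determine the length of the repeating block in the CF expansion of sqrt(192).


Run the CF algorithm for sqrt(192).
a_0 = floor(sqrt(192)) = 13; set m_0=0, q_0=1.
Recurrence: m' = q*a - m,  q' = (d - m'^2)/q,  a' = floor((a_0 + m')/q').
  step 1: m=13, q=23, a=1
  step 2: m=10, q=4, a=5
  step 3: m=10, q=23, a=1
  step 4: m=13, q=1, a=26
a_4 = 2*a_0 = 26, so the period closes here.
sqrt(192) = [13; 1, 5, 1, 26]
Period length = 4

4


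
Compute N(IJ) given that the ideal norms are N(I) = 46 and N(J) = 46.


N(IJ) = N(I) * N(J)
= 46 * 46
= 2116

2116


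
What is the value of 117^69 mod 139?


p = 139 is prime and the exponent is (p-1)/2 = 69, so by Euler's criterion 117^69 = (117/139) = +1 or -1 mod 139.
Compute by square-and-multiply:
  69 = 64 + 4 + 1 (binary 1000101)
  Repeated squaring mod 139: 117^1 = 117, 117^2 = 67, 117^4 = 41, 117^8 = 13, 117^16 = 30, 117^32 = 66, 117^64 = 47
  117^69 = 117^64 * 117^4 * 117^1 = 47 * 41 * 117 mod 139
    47 * 41 = 1927 = 120 mod 139
    120 * 117 = 14040 = 1 mod 139
  117^69 = 1 mod 139
Result 1: 117 is a quadratic residue mod 139.
117^69 mod 139 = 1

1


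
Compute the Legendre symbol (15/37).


p = 37 is prime, so compute (15/37) with the reciprocity algorithm (Jacobi-symbol steps: pull out 2s via (2/n), flip via reciprocity, reduce):
  reciprocity: (15/37) -> +(37/15)
  reduce: (7/15)
  reciprocity: (7/15) -> -(15/7)
  reduce: (1/7)
  (1/7) = 1
Product of signs = -1
(15/37) = -1

-1


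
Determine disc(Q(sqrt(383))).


For K = Q(sqrt(d)) with d squarefree: disc(K) = d if d = 1 mod 4, and disc(K) = 4d if d = 2 or 3 mod 4.
Here d = 383, and d mod 4 = 3.
d = 3 mod 4, not 1 (O_K = Z[sqrt(d)]), so disc(K) = 4d = 4 * (383) = 1532

1532


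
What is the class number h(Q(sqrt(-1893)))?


K = Q(sqrt(-1893)). d mod 4 = 3, so D = disc(K) = 4d = -7572
h(K) equals the number of primitive reduced positive-definite forms (a, b, c) = a*x^2 + b*x*y + c*y^2 with b^2 - 4ac = D,
where reduced means |b| <= a <= c, with b >= 0 whenever |b| = a or a = c, and primitive means gcd(a, b, c) = 1.
Reduced forces 3a^2 <= |D| = 7572, so 1 <= a <= 50; b must have the parity of D, and c = (b^2 - D)/(4a) must be an integer >= a.
Enumerate a = 1..50, b in [-a, a]:
  a=1: (1, 0, 1893)  [1]
  a=2: (2, 2, 947)  [1]
  a=3: (3, 0, 631)  [1]
  a=4..5: none
  a=6: (6, 6, 317)  [1]
  a=7: (7, -4, 271), (7, 4, 271)  [2]
  a=8..13: none
  a=14: (14, -10, 137), (14, 10, 137)  [2]
  a=15..18: none
  a=19: (19, -16, 103), (19, 16, 103)  [2]
  a=20: none
  a=21: (21, -18, 94), (21, 18, 94)  [2]
  a=22: none
  a=23: (23, -8, 83), (23, 8, 83)  [2]
  a=24..37: none
  a=38: (38, -22, 53), (38, 22, 53)  [2]
  a=39..41: none
  a=42: (42, -18, 47), (42, 18, 47)  [2]
  a=43..45: none
  a=46: (46, -38, 49), (46, 38, 49)  [2]
  a=47..50: none
Total reduced forms: 1 + 1 + 1 + 1 + 2 + 2 + 2 + 2 + 2 + 2 + 2 + 2 = 20
h = 20

20


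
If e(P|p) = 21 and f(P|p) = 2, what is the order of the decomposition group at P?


|D_P| = e * f
= 21 * 2
= 42

42


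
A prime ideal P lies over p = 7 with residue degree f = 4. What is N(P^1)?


N(P^a) = p^(a*f)
= 7^(1*4)
= 7^4
= 2401

2401


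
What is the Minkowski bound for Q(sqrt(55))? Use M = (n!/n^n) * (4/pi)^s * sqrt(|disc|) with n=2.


d = 55, d mod 4 = 3, so disc(K) = 4d = 220; |disc(K)| = 220
Real quadratic field, so n = 2, s = r2 = 0, r1 = 2
M = (n!/n^n) * (4/pi)^s * sqrt(|disc(K)|) = (2!/2^2) * (4/pi)^0 * sqrt(220)
= 0.5 * 1.000000 * 14.832397
= 7.4162

7.4162


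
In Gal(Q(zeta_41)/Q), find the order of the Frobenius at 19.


The Frobenius at p in Gal(Q(zeta_n)/Q) = (Z/nZ)* is the class of p, so its order is ord_41(19), the smallest k >= 1 with 19^k = 1 mod 41.
n = 41 = 41, phi(41) = 40; the order divides phi(n).
Divisors of 40: 1, 2, 4, 5, 8, 10, 20, 40
Repeated squaring mod 41: 19^1 = 19, 19^2 = 33, 19^4 = 23, 19^8 = 37, 19^16 = 16, 19^32 = 10
Test divisors in increasing order:
  k=1: 19^1 = 19 mod 41
  k=2: 19^2 = 33 mod 41
  k=4: 19^4 = 23 mod 41
  k=5: 19^5 = 23 * 19 = 27 mod 41
  k=8: 19^8 = 37 mod 41
  k=10: 19^10 = 37 * 33 = 32 mod 41
  k=20: 19^20 = 16 * 23 = 40 mod 41
  k=40: 19^40 = 10 * 37 = 1 mod 41  <- first divisor giving 1
Order = 40

40


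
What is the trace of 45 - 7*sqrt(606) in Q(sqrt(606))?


Tr(a + b*sqrt(d)) = (a + b*sqrt(d)) + (a - b*sqrt(d)) = 2a
= 2 * (45)
= 90

90


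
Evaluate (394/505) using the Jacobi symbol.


Compute (394/505) via quadratic reciprocity:
  pull out 2: (2/505) = +1  (since 505 mod 8 = 1)
  reciprocity: (197/505) -> +(505/197)
  reduce: (111/197)
  reciprocity: (111/197) -> +(197/111)
  reduce: (86/111)
  pull out 2: (2/111) = +1  (since 111 mod 8 = 7)
  reciprocity: (43/111) -> -(111/43)
  reduce: (25/43)
  reciprocity: (25/43) -> +(43/25)
  reduce: (18/25)
  pull out 2: (2/25) = +1  (since 25 mod 8 = 1)
  reciprocity: (9/25) -> +(25/9)
  reduce: (7/9)
  reciprocity: (7/9) -> +(9/7)
  reduce: (2/7)
  pull out 2: (2/7) = +1  (since 7 mod 8 = 7)
  (1/7) = 1
Product of signs = -1

-1


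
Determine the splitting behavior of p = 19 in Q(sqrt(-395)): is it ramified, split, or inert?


K = Q(sqrt(-395)). Since d mod 4 = 1, disc(K) = -395.
Check p | disc: -395 mod 19 = 4.
p does not divide disc. Compute Legendre symbol (d/p):
4^((19-1)/2) mod 19 = 1
(d/p) = 1, so p splits: (p) = P*P' with e=1, f=1, g=2.
Therefore p is split.

split


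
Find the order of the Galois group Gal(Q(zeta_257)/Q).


|Gal(Q(zeta_257)/Q)| = phi(257)
= 256

256


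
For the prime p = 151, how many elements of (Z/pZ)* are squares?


For prime p, the number of non-zero quadratic residues is (p-1)/2.
= (151-1)/2
= 75

75


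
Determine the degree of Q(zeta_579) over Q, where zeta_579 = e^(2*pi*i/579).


The degree equals Euler's totient phi(579).
579 = 3 * 193
phi(579) = 384

384


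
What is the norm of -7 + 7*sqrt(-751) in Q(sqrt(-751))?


N(a + b*sqrt(d)) = a^2 - d*b^2
= (-7)^2 - (-751)*(7)^2
= 49 + 36799
= 36848

36848


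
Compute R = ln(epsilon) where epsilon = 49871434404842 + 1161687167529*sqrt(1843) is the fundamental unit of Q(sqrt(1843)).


epsilon = 49871434404842 + 1161687167529*sqrt(1843)
= 9.9743e+13
R = ln(9.9743e+13)
= 32.2336

32.2336


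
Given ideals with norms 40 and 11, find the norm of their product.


N(IJ) = N(I) * N(J)
= 40 * 11
= 440

440


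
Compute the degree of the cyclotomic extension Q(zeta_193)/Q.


The degree equals Euler's totient phi(193).
193 = 193
phi(193) = 192

192


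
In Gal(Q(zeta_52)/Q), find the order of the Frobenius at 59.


The Frobenius at p in Gal(Q(zeta_n)/Q) = (Z/nZ)* is the class of p, so its order is ord_52(59), the smallest k >= 1 with 59^k = 1 mod 52.
n = 52 = 2^2 * 13, phi(52) = 24; the order divides phi(n).
Divisors of 24: 1, 2, 3, 4, 6, 8, 12, 24
Repeated squaring mod 52: 59^1 = 7, 59^2 = 49, 59^4 = 9, 59^8 = 29, 59^16 = 9
Test divisors in increasing order:
  k=1: 59^1 = 7 mod 52
  k=2: 59^2 = 49 mod 52
  k=3: 59^3 = 49 * 7 = 31 mod 52
  k=4: 59^4 = 9 mod 52
  k=6: 59^6 = 9 * 49 = 25 mod 52
  k=8: 59^8 = 29 mod 52
  k=12: 59^12 = 29 * 9 = 1 mod 52  <- first divisor giving 1
Order = 12

12


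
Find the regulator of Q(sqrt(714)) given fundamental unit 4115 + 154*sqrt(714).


epsilon = 4115 + 154*sqrt(714)
= 8229.9999
R = ln(8229.9999)
= 9.0155

9.0155


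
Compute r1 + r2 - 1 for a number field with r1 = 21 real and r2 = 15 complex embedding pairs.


By Dirichlet's unit theorem:
rank = r1 + r2 - 1
= 21 + 15 - 1
= 35

35


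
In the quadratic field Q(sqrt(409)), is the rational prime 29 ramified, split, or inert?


K = Q(sqrt(409)). Since d mod 4 = 1, disc(K) = 409.
Check p | disc: 409 mod 29 = 3.
p does not divide disc. Compute Legendre symbol (d/p):
3^((29-1)/2) mod 29 = -1
(d/p) = -1, so p is inert: (p) stays prime with e=1, f=2, g=1.
Therefore p is inert.

inert


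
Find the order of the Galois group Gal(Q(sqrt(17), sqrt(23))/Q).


The 2 square roots of distinct primes are multiplicatively independent over Q,
so [K:Q] = 2^2 and Gal(K/Q) is isomorphic to (Z/2Z)^2.
|Gal| = 2^2 = 4

4


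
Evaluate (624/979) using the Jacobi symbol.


Compute (624/979) via quadratic reciprocity:
  pull out 2: (2/979) = -1  (since 979 mod 8 = 3)
  pull out 2: (2/979) = -1  (since 979 mod 8 = 3)
  pull out 2: (2/979) = -1  (since 979 mod 8 = 3)
  pull out 2: (2/979) = -1  (since 979 mod 8 = 3)
  reciprocity: (39/979) -> -(979/39)
  reduce: (4/39)
  pull out 2: (2/39) = +1  (since 39 mod 8 = 7)
  pull out 2: (2/39) = +1  (since 39 mod 8 = 7)
  (1/39) = 1
Product of signs = -1

-1


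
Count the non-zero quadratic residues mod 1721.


For prime p, the number of non-zero quadratic residues is (p-1)/2.
= (1721-1)/2
= 860

860


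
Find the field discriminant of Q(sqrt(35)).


For K = Q(sqrt(d)) with d squarefree: disc(K) = d if d = 1 mod 4, and disc(K) = 4d if d = 2 or 3 mod 4.
Here d = 35, and d mod 4 = 3.
d = 3 mod 4, not 1 (O_K = Z[sqrt(d)]), so disc(K) = 4d = 4 * (35) = 140

140


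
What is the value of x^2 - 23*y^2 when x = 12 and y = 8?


x^2 - d*y^2
= 12^2 - 23*8^2
= 144 - 1472
= -1328

-1328


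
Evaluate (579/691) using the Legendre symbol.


p = 691 is prime, so compute (579/691) with the reciprocity algorithm (Jacobi-symbol steps: pull out 2s via (2/n), flip via reciprocity, reduce):
  reciprocity: (579/691) -> -(691/579)
  reduce: (112/579)
  pull out 2: (2/579) = -1  (since 579 mod 8 = 3)
  pull out 2: (2/579) = -1  (since 579 mod 8 = 3)
  pull out 2: (2/579) = -1  (since 579 mod 8 = 3)
  pull out 2: (2/579) = -1  (since 579 mod 8 = 3)
  reciprocity: (7/579) -> -(579/7)
  reduce: (5/7)
  reciprocity: (5/7) -> +(7/5)
  reduce: (2/5)
  pull out 2: (2/5) = -1  (since 5 mod 8 = 5)
  (1/5) = 1
Product of signs = -1
(579/691) = -1

-1


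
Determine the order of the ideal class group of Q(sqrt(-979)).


K = Q(sqrt(-979)). d mod 4 = 1, so D = disc(K) = d = -979
h(K) equals the number of primitive reduced positive-definite forms (a, b, c) = a*x^2 + b*x*y + c*y^2 with b^2 - 4ac = D,
where reduced means |b| <= a <= c, with b >= 0 whenever |b| = a or a = c, and primitive means gcd(a, b, c) = 1.
Reduced forces 3a^2 <= |D| = 979, so 1 <= a <= 18; b must have the parity of D, and c = (b^2 - D)/(4a) must be an integer >= a.
Enumerate a = 1..18, b in [-a, a]:
  a=1: (1, 1, 245)  [1]
  a=2..4: none
  a=5: (5, -1, 49), (5, 1, 49)  [2]
  a=6: none
  a=7: (7, -1, 35), (7, 1, 35)  [2]
  a=8..10: none
  a=11: (11, 11, 25)  [1]
  a=12: none
  a=13: (13, -3, 19), (13, 3, 19)  [2]
  a=14..18: none
Total reduced forms: 1 + 2 + 2 + 1 + 2 = 8
h = 8

8


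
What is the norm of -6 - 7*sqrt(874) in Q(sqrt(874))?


N(a + b*sqrt(d)) = a^2 - d*b^2
= (-6)^2 - (874)*(-7)^2
= 36 - 42826
= -42790

-42790


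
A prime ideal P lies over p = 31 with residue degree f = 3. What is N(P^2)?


N(P^a) = p^(a*f)
= 31^(2*3)
= 31^6
= 887503681

887503681


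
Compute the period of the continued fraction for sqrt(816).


Run the CF algorithm for sqrt(816).
a_0 = floor(sqrt(816)) = 28; set m_0=0, q_0=1.
Recurrence: m' = q*a - m,  q' = (d - m'^2)/q,  a' = floor((a_0 + m')/q').
  step 1: m=28, q=32, a=1
  step 2: m=4, q=25, a=1
  step 3: m=21, q=15, a=3
  step 4: m=24, q=16, a=3
  step 5: m=24, q=15, a=3
  step 6: m=21, q=25, a=1
  step 7: m=4, q=32, a=1
  step 8: m=28, q=1, a=56
a_8 = 2*a_0 = 56, so the period closes here.
sqrt(816) = [28; 1, 1, 3, 3, 3, 1, 1, 56]
Period length = 8

8


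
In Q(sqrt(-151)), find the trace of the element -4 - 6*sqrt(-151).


Tr(a + b*sqrt(d)) = (a + b*sqrt(d)) + (a - b*sqrt(d)) = 2a
= 2 * (-4)
= -8

-8


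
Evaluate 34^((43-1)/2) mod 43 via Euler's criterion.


p = 43 is prime and the exponent is (p-1)/2 = 21, so by Euler's criterion 34^21 = (34/43) = +1 or -1 mod 43.
Compute by square-and-multiply:
  21 = 16 + 4 + 1 (binary 10101)
  Repeated squaring mod 43: 34^1 = 34, 34^2 = 38, 34^4 = 25, 34^8 = 23, 34^16 = 13
  34^21 = 34^16 * 34^4 * 34^1 = 13 * 25 * 34 mod 43
    13 * 25 = 325 = 24 mod 43
    24 * 34 = 816 = 42 mod 43
  34^21 = 42 mod 43
Result 42 = p - 1 = -1 mod 43: 34 is a quadratic non-residue mod 43. As a residue in [0, p-1] the value is 42.
34^21 mod 43 = 42

42


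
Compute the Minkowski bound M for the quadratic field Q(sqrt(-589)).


d = -589, d mod 4 = 3, so disc(K) = 4d = -2356; |disc(K)| = 2356
Imaginary quadratic field, so n = 2, s = r2 = 1, r1 = 0
M = (n!/n^n) * (4/pi)^s * sqrt(|disc(K)|) = (2!/2^2) * (4/pi)^1 * sqrt(2356)
= 0.5 * 1.273240 * 48.538644
= 30.9007

30.9007


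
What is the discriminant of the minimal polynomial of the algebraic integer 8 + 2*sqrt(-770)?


The element 8 + 2*sqrt(-770) has minimal polynomial:
x^2 - 16*x + 3144
Discriminant = (-16)^2 - 4*(3144)
= 256 - 12576
= -12320

-12320


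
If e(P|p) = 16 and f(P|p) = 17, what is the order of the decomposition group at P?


|D_P| = e * f
= 16 * 17
= 272

272


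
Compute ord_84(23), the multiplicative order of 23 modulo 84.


We want ord_84(23), the smallest k >= 1 with 23^k = 1 mod 84.
n = 84 = 2^2 * 3 * 7, phi(84) = 24; the order divides phi(n).
Divisors of 24: 1, 2, 3, 4, 6, 8, 12, 24
Repeated squaring mod 84: 23^1 = 23, 23^2 = 25, 23^4 = 37, 23^8 = 25, 23^16 = 37
Test divisors in increasing order:
  k=1: 23^1 = 23 mod 84
  k=2: 23^2 = 25 mod 84
  k=3: 23^3 = 25 * 23 = 71 mod 84
  k=4: 23^4 = 37 mod 84
  k=6: 23^6 = 37 * 25 = 1 mod 84  <- first divisor giving 1
Order = 6

6


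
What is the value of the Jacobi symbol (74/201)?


Compute (74/201) via quadratic reciprocity:
  pull out 2: (2/201) = +1  (since 201 mod 8 = 1)
  reciprocity: (37/201) -> +(201/37)
  reduce: (16/37)
  pull out 2: (2/37) = -1  (since 37 mod 8 = 5)
  pull out 2: (2/37) = -1  (since 37 mod 8 = 5)
  pull out 2: (2/37) = -1  (since 37 mod 8 = 5)
  pull out 2: (2/37) = -1  (since 37 mod 8 = 5)
  (1/37) = 1
Product of signs = 1

1


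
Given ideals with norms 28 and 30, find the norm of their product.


N(IJ) = N(I) * N(J)
= 28 * 30
= 840

840


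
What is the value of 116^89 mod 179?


p = 179 is prime and the exponent is (p-1)/2 = 89, so by Euler's criterion 116^89 = (116/179) = +1 or -1 mod 179.
Compute by square-and-multiply:
  89 = 64 + 16 + 8 + 1 (binary 1011001)
  Repeated squaring mod 179: 116^1 = 116, 116^2 = 31, 116^4 = 66, 116^8 = 60, 116^16 = 20, 116^32 = 42, 116^64 = 153
  116^89 = 116^64 * 116^16 * 116^8 * 116^1 = 153 * 20 * 60 * 116 mod 179
    153 * 20 = 3060 = 17 mod 179
    17 * 60 = 1020 = 125 mod 179
    125 * 116 = 14500 = 1 mod 179
  116^89 = 1 mod 179
Result 1: 116 is a quadratic residue mod 179.
116^89 mod 179 = 1

1


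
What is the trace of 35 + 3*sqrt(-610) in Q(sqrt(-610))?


Tr(a + b*sqrt(d)) = (a + b*sqrt(d)) + (a - b*sqrt(d)) = 2a
= 2 * (35)
= 70

70


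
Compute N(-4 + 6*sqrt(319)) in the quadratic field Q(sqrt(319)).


N(a + b*sqrt(d)) = a^2 - d*b^2
= (-4)^2 - (319)*(6)^2
= 16 - 11484
= -11468

-11468


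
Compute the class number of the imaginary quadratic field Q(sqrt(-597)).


K = Q(sqrt(-597)). d mod 4 = 3, so D = disc(K) = 4d = -2388
h(K) equals the number of primitive reduced positive-definite forms (a, b, c) = a*x^2 + b*x*y + c*y^2 with b^2 - 4ac = D,
where reduced means |b| <= a <= c, with b >= 0 whenever |b| = a or a = c, and primitive means gcd(a, b, c) = 1.
Reduced forces 3a^2 <= |D| = 2388, so 1 <= a <= 28; b must have the parity of D, and c = (b^2 - D)/(4a) must be an integer >= a.
Enumerate a = 1..28, b in [-a, a]:
  a=1: (1, 0, 597)  [1]
  a=2: (2, 2, 299)  [1]
  a=3: (3, 0, 199)  [1]
  a=4..5: none
  a=6: (6, 6, 101)  [1]
  a=7..12: none
  a=13: (13, -2, 46), (13, 2, 46)  [2]
  a=14..16: none
  a=17: (17, -14, 38), (17, 14, 38)  [2]
  a=18: none
  a=19: (19, -14, 34), (19, 14, 34)  [2]
  a=20..22: none
  a=23: (23, -2, 26), (23, 2, 26)  [2]
  a=24..28: none
Total reduced forms: 1 + 1 + 1 + 1 + 2 + 2 + 2 + 2 = 12
h = 12

12


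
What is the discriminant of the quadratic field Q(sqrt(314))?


For K = Q(sqrt(d)) with d squarefree: disc(K) = d if d = 1 mod 4, and disc(K) = 4d if d = 2 or 3 mod 4.
Here d = 314, and d mod 4 = 2.
d = 2 mod 4, not 1 (O_K = Z[sqrt(d)]), so disc(K) = 4d = 4 * (314) = 1256

1256


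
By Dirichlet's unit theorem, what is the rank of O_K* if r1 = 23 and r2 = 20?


By Dirichlet's unit theorem:
rank = r1 + r2 - 1
= 23 + 20 - 1
= 42

42


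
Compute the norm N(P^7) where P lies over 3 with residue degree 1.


N(P^a) = p^(a*f)
= 3^(7*1)
= 3^7
= 2187

2187
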